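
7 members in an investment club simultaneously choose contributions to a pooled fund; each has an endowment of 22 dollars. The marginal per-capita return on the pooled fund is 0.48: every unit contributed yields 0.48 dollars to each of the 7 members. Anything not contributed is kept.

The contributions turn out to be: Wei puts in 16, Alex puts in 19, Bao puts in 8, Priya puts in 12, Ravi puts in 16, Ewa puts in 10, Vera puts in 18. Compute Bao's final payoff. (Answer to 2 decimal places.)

61.52 dollars

Total contributed: 16 + 19 + 8 + 12 + 16 + 10 + 18 = 99.
Each receives 0.48 × 99 = 47.52 from the pooled fund.
Bao keeps 22 − 8 = 14, so Bao's payoff is 14 + 47.52 = 61.52.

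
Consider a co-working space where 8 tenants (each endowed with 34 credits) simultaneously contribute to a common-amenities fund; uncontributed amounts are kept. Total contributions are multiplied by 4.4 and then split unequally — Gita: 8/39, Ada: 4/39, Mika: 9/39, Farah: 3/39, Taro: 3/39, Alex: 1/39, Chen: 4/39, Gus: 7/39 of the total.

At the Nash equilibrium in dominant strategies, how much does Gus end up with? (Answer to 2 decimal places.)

60.85 credits

A player with share s gets back 4.4·s per unit contributed, so full contribution is dominant for anyone with s > 1/4.4 = 0.2273 and zero contribution is dominant for anyone below.
Only Mika (9/39) clears that bar, contributing 34; the remaining 7 contribute 0. Total contributed: 34.
Gus keeps 34 and receives 4.4 × 34 × 7/39 = 26.85 from the common-amenities fund, for a payoff of 60.85.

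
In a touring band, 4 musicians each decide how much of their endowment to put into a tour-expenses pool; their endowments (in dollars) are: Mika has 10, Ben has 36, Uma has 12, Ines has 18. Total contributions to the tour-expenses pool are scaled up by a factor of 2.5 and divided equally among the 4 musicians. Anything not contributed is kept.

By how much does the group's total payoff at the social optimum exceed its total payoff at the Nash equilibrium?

The private return per contributed unit is 2.5/4 = 0.6250 < 1 for every player regardless of endowment, so the Nash equilibrium is zero contribution and the group total is Σ E_j = 10 + 36 + 12 + 18 = 76.
Each contributed unit returns 2.500 to the group, so the social optimum is full contribution by everyone: group total = 2.500 × 76 = 190.00.
Efficiency loss = (2.500 − 1) × 76 = 114.00.

114.00 dollars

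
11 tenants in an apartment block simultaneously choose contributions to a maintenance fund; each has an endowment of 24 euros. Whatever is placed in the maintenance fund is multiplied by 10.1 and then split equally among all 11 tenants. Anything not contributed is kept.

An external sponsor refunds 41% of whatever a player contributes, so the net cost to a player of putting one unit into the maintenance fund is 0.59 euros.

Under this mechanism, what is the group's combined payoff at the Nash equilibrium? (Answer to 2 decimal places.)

With the mechanism, a contributed unit returns (10.1/11) / 0.59 = 1.5562 per unit of net cost to the contributor — now above 1 — so contributing fully is weakly dominant for every player.
At the Nash equilibrium everyone contributes 24. Group total payoff = 11 × (24 × 0.41 + 10.1 × 24) = 2774.64.

2774.64 euros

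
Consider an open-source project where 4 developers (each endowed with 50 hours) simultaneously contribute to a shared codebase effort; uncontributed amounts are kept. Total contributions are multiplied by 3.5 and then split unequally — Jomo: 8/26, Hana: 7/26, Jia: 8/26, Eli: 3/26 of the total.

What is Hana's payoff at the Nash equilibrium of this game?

144.23 hours

A player with share s gets back 3.5·s per unit contributed, so full contribution is dominant for anyone with s > 1/3.5 = 0.2857 and zero contribution is dominant for anyone below.
Jomo and Jia clear that bar, contributing 50 each; the remaining 2 contribute 0. Total contributed: 100.
Hana keeps 50 and receives 3.5 × 100 × 7/26 = 94.23 from the shared codebase effort, for a payoff of 144.23.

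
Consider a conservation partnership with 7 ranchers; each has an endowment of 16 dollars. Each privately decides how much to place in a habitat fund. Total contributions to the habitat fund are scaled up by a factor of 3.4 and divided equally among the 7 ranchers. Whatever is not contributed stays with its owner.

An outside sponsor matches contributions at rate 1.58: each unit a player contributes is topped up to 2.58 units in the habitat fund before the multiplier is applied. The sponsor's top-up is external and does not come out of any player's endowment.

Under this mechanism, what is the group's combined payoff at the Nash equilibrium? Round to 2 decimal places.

982.46 dollars

Under the mechanism each unit contributed yields 3.4 × 2.58 / 7 = 1.2531 back to its contributor per unit of net cost, which exceeds 1, making full contribution the dominant choice for everyone.
So the Nash equilibrium is full contribution by all 7; the group earns 3.4 × 2.58 × 112 = 982.46.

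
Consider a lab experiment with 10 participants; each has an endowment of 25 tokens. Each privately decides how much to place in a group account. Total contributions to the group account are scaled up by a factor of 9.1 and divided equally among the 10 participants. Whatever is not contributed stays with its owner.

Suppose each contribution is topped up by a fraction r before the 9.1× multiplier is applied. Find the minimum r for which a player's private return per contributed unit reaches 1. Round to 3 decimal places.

0.099

With matching at rate r, one contributed unit becomes (1 + r) in the group account and returns 9.1 × (1 + r) / 10 to the contributor.
Setting this equal to 1: 1 + r = 10/9.1 = 1.0989.
So the minimum matching rate is r = 1.0989 − 1 = 0.099.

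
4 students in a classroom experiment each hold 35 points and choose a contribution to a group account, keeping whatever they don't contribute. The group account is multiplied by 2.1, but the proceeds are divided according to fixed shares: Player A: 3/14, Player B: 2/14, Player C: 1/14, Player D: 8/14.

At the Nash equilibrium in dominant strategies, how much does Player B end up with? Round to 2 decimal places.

45.50 points

Player j's private return per contributed unit is 2.1 × (j's share). Contributing is weakly dominant for j when that share is at least 1/2.1 = 0.4762, and contributing 0 is dominant otherwise.
Player D alone (share 8/14) is above the threshold, contributing 35; the remaining 3 contribute 0. Total contributed: 35.
Player B keeps 35 and receives 2.1 × 35 × 2/14 = 10.50 from the group account, for a payoff of 45.50.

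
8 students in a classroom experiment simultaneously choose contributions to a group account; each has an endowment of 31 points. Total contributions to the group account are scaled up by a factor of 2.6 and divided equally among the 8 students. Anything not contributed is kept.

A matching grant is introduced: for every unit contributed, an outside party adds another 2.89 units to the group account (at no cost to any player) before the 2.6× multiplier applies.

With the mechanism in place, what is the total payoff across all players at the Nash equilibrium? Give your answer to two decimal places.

2508.27 points

The effective private return per unit is now 2.6 × 3.89 / 8 = 1.2643 > 1, so every player's dominant strategy flips to full contribution.
So the Nash equilibrium is full contribution by all 8; the group earns 2.6 × 3.89 × 248 = 2508.27.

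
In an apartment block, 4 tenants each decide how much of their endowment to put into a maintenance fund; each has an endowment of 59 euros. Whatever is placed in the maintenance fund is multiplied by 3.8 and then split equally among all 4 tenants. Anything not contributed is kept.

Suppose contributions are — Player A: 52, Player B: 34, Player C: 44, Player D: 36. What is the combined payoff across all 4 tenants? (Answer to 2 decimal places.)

700.80 euros

Total contributed: 52 + 34 + 44 + 36 = 166; total kept: 4 × 59 − 166 = 70.
The maintenance fund pays out 3.8 × 166 = 630.80 in aggregate.
Group total = 70 + 630.80 = 700.80.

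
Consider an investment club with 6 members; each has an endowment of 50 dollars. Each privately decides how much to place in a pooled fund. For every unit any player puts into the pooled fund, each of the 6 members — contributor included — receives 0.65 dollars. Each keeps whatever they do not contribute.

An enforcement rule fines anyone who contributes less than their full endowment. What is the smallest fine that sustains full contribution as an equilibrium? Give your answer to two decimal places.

Given the others contribute fully, the best deviation is to contribute 0 (any partial contribution still incurs the fine and gives up units whose private return 0.65 is below 1).
Deviating from 50 to 0 saves 50 dollars but forfeits the deviator's share of the drop in the pooled fund: 0.65 × 50 = 32.50.
So the deviation gain is 50 − 32.50 = 17.50, and the fine must be at least 17.50 dollars to wipe it out.

17.50 dollars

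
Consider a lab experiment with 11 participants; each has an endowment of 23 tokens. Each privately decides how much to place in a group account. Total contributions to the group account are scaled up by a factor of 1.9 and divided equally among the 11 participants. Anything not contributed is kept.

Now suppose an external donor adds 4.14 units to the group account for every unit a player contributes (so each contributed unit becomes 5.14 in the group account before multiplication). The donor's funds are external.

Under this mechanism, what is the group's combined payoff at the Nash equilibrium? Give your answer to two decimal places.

Even with the mechanism, each unit contributed returns only 1.9 × 5.14 / 11 = 0.8878 per unit of net cost, so contributing nothing is still dominant.
At the Nash equilibrium no one contributes; group total payoff = 11 × 23 = 253.

253.00 tokens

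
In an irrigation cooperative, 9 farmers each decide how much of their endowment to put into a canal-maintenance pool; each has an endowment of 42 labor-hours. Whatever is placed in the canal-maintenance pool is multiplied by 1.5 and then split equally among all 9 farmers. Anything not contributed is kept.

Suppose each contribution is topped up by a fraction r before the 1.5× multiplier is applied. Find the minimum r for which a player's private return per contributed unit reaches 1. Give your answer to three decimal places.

With matching at rate r, one contributed unit becomes (1 + r) in the canal-maintenance pool and returns 1.5 × (1 + r) / 9 to the contributor.
Setting this equal to 1: 1 + r = 9/1.5 = 6.0000.
So the minimum matching rate is r = 6.0000 − 1 = 5.000.

5.000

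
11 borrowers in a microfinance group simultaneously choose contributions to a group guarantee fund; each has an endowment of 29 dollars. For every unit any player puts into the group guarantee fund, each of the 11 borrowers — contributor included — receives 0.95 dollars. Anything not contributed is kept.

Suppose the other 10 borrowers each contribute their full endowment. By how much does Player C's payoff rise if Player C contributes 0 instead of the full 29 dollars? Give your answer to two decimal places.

1.45 dollars

Switching from a contribution of 29 to 0 lets Player C keep an extra 29 dollars, but lowers the group guarantee fund by 29, which costs Player C their own share of that drop: 0.95 × 29 = 27.55.
Net gain = 29 − 27.55 = 1.45. The private return per contributed unit (0.95) is below 1, so free-riding is indeed the best response regardless of what the others do.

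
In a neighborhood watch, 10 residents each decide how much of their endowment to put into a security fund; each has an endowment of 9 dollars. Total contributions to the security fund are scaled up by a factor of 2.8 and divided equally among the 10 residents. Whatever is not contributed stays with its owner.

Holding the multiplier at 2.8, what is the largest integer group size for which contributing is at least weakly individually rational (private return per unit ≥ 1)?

2

Private return per unit is 2.8/(group size), which is ≥ 1 whenever the group size is ≤ 2.8.
The largest such integer is 2.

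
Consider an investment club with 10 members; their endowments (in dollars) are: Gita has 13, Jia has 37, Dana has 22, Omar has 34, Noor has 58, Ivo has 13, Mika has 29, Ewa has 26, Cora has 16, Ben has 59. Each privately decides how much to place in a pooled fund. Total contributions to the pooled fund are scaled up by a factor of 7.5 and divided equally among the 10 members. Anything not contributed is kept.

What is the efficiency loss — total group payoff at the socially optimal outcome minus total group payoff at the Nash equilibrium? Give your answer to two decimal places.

The private return per contributed unit is 7.5/10 = 0.7500 < 1 for every player regardless of endowment, so the Nash equilibrium is zero contribution and the group total is Σ E_j = 13 + 37 + 22 + 34 + 58 + 13 + 29 + 26 + 16 + 59 = 307.
Each contributed unit returns 7.500 to the group, so the social optimum is full contribution by everyone: group total = 7.500 × 307 = 2302.50.
Efficiency loss = (7.500 − 1) × 307 = 1995.50.

1995.50 dollars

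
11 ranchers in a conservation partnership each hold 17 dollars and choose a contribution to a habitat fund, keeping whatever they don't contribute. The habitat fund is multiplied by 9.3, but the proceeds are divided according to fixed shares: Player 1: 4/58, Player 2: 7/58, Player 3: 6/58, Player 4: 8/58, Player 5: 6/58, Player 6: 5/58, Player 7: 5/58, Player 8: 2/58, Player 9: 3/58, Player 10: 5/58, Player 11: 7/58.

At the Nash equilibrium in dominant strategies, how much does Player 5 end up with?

66.07 dollars

For player j, contributing a unit is worthwhile iff 9.3 × (j's share) ≥ 1, i.e. iff j's share is at least 0.1075.
Player 2, Player 4 and Player 11 clear that bar, contributing 17 each; the remaining 8 contribute 0. Total contributed: 51.
Player 5 keeps 17 and receives 9.3 × 51 × 6/58 = 49.07 from the habitat fund, for a payoff of 66.07.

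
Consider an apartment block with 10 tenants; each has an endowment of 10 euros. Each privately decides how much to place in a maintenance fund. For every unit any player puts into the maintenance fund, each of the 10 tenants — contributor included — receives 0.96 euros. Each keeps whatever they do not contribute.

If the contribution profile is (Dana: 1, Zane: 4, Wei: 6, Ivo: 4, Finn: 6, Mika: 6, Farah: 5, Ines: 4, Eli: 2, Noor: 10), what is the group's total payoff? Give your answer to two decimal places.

Total contributed: 1 + 4 + 6 + 4 + 6 + 6 + 5 + 4 + 2 + 10 = 48; total kept: 10 × 10 − 48 = 52.
The maintenance fund pays out 0.96 × 10 × 48 = 460.80 in aggregate.
Group total = 52 + 460.80 = 512.80.

512.80 euros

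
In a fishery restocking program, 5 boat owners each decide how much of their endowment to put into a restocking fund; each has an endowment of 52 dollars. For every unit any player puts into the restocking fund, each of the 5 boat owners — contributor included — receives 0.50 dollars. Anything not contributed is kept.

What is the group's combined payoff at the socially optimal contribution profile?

650.00 dollars

Each contributed unit returns 2.500 to the group as a whole (0.50 to each of 5 players), which exceeds 1, so the social optimum is full contribution: group total = 2.500 × 260 = 650.00.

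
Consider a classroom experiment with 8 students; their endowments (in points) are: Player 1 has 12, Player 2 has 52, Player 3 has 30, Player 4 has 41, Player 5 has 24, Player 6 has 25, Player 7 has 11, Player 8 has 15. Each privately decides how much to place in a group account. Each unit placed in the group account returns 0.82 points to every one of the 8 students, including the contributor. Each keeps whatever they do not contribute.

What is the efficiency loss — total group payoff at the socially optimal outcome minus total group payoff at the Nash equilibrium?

1167.60 points

The private return per contributed unit is 0.82 < 1 for everyone, so the Nash equilibrium is zero contribution and the group total is Σ E_j = 12 + 52 + 30 + 41 + 24 + 25 + 11 + 15 = 210.
Each contributed unit returns 6.560 to the group, so the social optimum is full contribution by everyone: group total = 6.560 × 210 = 1377.60.
Efficiency loss = (6.560 − 1) × 210 = 1167.60.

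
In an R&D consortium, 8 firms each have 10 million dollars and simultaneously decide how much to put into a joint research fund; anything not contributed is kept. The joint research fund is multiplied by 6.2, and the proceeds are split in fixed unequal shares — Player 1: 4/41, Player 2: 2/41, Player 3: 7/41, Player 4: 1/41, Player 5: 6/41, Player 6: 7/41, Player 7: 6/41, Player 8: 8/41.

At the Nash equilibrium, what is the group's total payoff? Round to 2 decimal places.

Player j's private return per contributed unit is 6.2 × (j's share). Contributing is weakly dominant for j when that share is at least 1/6.2 = 0.1613, and contributing 0 is dominant otherwise.
Player 3, Player 6 and Player 8 are above the threshold, contributing 10 each; the remaining 5 contribute 0. Total contributed: 30.
The joint research fund pays out 6.2 × 30 = 186.00 in total (split across the unequal shares, but the aggregate is all that matters for the group sum).
The 5 free-riders keep 10 each, adding 50. Group total = 50 + 186.00 = 236.00.

236.00 million dollars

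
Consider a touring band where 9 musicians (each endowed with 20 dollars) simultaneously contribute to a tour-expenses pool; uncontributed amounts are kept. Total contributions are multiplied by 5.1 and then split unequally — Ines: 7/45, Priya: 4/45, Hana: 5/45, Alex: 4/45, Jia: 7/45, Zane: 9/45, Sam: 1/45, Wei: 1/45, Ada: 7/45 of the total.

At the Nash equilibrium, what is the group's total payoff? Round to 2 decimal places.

262.00 dollars

For player j, contributing a unit is worthwhile iff 5.1 × (j's share) ≥ 1, i.e. iff j's share is at least 0.1961.
Only Zane (9/45) clears that bar, contributing 20; the remaining 8 contribute 0. Total contributed: 20.
The tour-expenses pool pays out 5.1 × 20 = 102.00 in total (split across the unequal shares, but the aggregate is all that matters for the group sum).
The 8 free-riders keep 20 each, adding 160. Group total = 160 + 102.00 = 262.00.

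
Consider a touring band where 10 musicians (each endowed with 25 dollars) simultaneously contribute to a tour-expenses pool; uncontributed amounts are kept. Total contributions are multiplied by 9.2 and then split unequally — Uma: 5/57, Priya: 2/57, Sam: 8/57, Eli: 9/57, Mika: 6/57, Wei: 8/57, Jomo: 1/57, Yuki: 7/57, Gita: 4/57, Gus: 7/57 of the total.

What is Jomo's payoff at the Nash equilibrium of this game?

45.18 dollars

Each unit j contributes comes back to j as 9.2 × (j's share), so j prefers to contribute only if that share exceeds 1/9.2 = 0.1087; otherwise keeping the unit dominates.
Sam, Eli, Wei, Yuki and Gus clear that bar, contributing 25 each; the remaining 5 contribute 0. Total contributed: 125.
Jomo keeps 25 and receives 9.2 × 125 × 1/57 = 20.18 from the tour-expenses pool, for a payoff of 45.18.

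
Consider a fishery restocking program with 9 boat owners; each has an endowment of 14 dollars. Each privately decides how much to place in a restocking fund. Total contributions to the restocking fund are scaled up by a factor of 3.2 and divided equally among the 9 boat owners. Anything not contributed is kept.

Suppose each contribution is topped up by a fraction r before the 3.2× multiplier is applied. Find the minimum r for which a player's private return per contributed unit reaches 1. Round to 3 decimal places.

1.813

With matching at rate r, one contributed unit becomes (1 + r) in the restocking fund and returns 3.2 × (1 + r) / 9 to the contributor.
Setting this equal to 1: 1 + r = 9/3.2 = 2.8125.
So the minimum matching rate is r = 2.8125 − 1 = 1.813.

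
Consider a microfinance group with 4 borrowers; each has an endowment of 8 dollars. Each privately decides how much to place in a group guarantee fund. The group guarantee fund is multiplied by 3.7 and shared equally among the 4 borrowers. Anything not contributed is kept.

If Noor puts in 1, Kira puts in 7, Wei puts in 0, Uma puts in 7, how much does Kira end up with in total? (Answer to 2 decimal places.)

Total contributed: 1 + 7 + 0 + 7 = 15.
Each receives 3.7 × 15 / 4 = 13.88 from the group guarantee fund.
Kira keeps 8 − 7 = 1, so Kira's payoff is 1 + 13.88 = 14.88.

14.88 dollars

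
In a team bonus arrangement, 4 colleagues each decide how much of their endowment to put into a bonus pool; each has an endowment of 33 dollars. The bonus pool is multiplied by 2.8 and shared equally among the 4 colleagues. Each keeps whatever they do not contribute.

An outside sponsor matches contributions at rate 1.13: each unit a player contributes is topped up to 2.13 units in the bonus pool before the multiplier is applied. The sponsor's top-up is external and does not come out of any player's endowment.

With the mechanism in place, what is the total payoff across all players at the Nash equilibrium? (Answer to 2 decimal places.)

Under the mechanism each unit contributed yields 2.8 × 2.13 / 4 = 1.4910 back to its contributor per unit of net cost, which exceeds 1, making full contribution the dominant choice for everyone.
So the Nash equilibrium is full contribution by all 4; the group earns 2.8 × 2.13 × 132 = 787.25.

787.25 dollars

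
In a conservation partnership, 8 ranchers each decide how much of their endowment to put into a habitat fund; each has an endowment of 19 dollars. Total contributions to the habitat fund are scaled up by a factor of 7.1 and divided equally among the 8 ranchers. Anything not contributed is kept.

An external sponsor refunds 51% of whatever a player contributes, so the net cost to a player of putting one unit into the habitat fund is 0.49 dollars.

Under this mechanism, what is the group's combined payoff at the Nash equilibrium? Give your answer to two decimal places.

1156.72 dollars

Under the mechanism each unit contributed yields (7.1/8) / 0.49 = 1.8112 back to its contributor per unit of net cost, which exceeds 1, making full contribution the dominant choice for everyone.
So the Nash equilibrium is full contribution by all 8; the group earns 8 × (19 × 0.51 + 7.1 × 19) = 1156.72.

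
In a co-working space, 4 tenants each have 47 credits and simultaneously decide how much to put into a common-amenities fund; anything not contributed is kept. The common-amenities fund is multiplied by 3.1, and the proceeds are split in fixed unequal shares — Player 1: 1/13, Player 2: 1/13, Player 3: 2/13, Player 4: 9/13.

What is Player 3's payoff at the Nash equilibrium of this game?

Player j's private return per contributed unit is 3.1 × (j's share). Contributing is weakly dominant for j when that share is at least 1/3.1 = 0.3226, and contributing 0 is dominant otherwise.
Player 4 alone (share 9/13) is above the threshold, contributing 47; the remaining 3 contribute 0. Total contributed: 47.
Player 3 keeps 47 and receives 3.1 × 47 × 2/13 = 22.42 from the common-amenities fund, for a payoff of 69.42.

69.42 credits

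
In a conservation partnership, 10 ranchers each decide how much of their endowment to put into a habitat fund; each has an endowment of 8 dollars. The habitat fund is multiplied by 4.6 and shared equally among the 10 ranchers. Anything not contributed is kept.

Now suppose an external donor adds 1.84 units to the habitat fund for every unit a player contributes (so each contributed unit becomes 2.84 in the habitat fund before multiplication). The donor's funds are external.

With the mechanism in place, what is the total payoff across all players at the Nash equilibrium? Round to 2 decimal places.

The effective private return per unit is now 4.6 × 2.84 / 10 = 1.3064 > 1, so every player's dominant strategy flips to full contribution.
So the Nash equilibrium is full contribution by all 10; the group earns 4.6 × 2.84 × 80 = 1045.12.

1045.12 dollars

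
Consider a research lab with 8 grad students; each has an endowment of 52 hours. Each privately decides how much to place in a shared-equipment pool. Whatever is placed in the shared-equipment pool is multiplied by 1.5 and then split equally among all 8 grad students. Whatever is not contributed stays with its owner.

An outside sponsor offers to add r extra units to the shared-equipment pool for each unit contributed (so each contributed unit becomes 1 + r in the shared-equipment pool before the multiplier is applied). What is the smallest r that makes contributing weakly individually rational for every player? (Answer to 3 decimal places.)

With matching at rate r, one contributed unit becomes (1 + r) in the shared-equipment pool and returns 1.5 × (1 + r) / 8 to the contributor.
Setting this equal to 1: 1 + r = 8/1.5 = 5.3333.
So the minimum matching rate is r = 5.3333 − 1 = 4.333.

4.333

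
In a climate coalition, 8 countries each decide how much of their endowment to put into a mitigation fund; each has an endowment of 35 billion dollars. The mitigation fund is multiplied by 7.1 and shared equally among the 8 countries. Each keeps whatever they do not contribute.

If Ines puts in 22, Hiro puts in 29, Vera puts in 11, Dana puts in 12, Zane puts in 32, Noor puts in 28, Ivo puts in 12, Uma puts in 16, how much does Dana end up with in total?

166.78 billion dollars

Total contributed: 22 + 29 + 11 + 12 + 32 + 28 + 12 + 16 = 162.
Each receives 7.1 × 162 / 8 = 143.78 from the mitigation fund.
Dana keeps 35 − 12 = 23, so Dana's payoff is 23 + 143.78 = 166.78.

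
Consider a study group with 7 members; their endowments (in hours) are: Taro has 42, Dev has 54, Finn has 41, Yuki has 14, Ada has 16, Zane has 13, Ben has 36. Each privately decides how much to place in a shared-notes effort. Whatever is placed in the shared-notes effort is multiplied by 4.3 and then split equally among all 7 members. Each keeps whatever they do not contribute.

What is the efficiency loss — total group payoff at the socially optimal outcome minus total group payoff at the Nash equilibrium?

712.80 hours

The private return per contributed unit is 4.3/7 = 0.6143 < 1 for every player regardless of endowment, so the Nash equilibrium is zero contribution and the group total is Σ E_j = 42 + 54 + 41 + 14 + 16 + 13 + 36 = 216.
Each contributed unit returns 4.300 to the group, so the social optimum is full contribution by everyone: group total = 4.300 × 216 = 928.80.
Efficiency loss = (4.300 − 1) × 216 = 712.80.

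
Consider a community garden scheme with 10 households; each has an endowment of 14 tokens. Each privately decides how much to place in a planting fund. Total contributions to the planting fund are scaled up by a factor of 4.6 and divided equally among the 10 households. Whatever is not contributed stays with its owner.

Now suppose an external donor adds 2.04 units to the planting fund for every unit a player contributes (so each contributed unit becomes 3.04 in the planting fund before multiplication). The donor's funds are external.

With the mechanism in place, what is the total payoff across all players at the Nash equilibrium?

The effective private return per unit is now 4.6 × 3.04 / 10 = 1.3984 > 1, so every player's dominant strategy flips to full contribution.
So the Nash equilibrium is full contribution by all 10; the group earns 4.6 × 3.04 × 140 = 1957.76.

1957.76 tokens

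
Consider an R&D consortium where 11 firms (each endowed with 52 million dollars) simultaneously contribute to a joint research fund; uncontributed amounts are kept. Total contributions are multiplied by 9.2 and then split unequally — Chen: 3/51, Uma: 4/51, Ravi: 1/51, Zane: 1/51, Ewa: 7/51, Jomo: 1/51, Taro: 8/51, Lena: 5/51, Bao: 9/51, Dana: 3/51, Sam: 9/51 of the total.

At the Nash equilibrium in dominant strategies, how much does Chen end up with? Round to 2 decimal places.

Player j's private return per contributed unit is 9.2 × (j's share). Contributing is weakly dominant for j when that share is at least 1/9.2 = 0.1087, and contributing 0 is dominant otherwise.
The shares above 0.1087 belong to Ewa, Taro, Bao and Sam, contributing 52 each; the remaining 7 contribute 0. Total contributed: 208.
Chen keeps 52 and receives 9.2 × 208 × 3/51 = 112.56 from the joint research fund, for a payoff of 164.56.

164.56 million dollars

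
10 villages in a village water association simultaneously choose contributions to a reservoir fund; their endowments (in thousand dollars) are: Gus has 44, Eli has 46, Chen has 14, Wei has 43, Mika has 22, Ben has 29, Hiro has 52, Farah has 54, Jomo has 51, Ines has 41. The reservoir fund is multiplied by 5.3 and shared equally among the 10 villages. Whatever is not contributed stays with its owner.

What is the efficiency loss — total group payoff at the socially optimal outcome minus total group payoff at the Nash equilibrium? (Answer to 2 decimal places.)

The private return per contributed unit is 5.3/10 = 0.5300 < 1 for every player regardless of endowment, so the Nash equilibrium is zero contribution and the group total is Σ E_j = 44 + 46 + 14 + 43 + 22 + 29 + 52 + 54 + 51 + 41 = 396.
Each contributed unit returns 5.300 to the group, so the social optimum is full contribution by everyone: group total = 5.300 × 396 = 2098.80.
Efficiency loss = (5.300 − 1) × 396 = 1702.80.

1702.80 thousand dollars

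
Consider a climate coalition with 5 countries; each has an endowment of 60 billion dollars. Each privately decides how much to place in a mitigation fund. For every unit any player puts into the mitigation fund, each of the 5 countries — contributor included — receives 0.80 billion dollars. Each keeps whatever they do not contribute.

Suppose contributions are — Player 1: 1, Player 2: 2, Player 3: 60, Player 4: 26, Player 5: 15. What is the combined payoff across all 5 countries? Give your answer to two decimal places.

Total contributed: 1 + 2 + 60 + 26 + 15 = 104; total kept: 5 × 60 − 104 = 196.
The mitigation fund pays out 0.80 × 5 × 104 = 416.00 in aggregate.
Group total = 196 + 416.00 = 612.00.

612.00 billion dollars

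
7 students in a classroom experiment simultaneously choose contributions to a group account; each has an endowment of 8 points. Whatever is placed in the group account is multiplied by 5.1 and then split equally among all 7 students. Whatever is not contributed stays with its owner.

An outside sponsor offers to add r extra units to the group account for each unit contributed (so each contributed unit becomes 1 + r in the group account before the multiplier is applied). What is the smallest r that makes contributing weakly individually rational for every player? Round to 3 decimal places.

0.373

With matching at rate r, one contributed unit becomes (1 + r) in the group account and returns 5.1 × (1 + r) / 7 to the contributor.
Setting this equal to 1: 1 + r = 7/5.1 = 1.3725.
So the minimum matching rate is r = 1.3725 − 1 = 0.373.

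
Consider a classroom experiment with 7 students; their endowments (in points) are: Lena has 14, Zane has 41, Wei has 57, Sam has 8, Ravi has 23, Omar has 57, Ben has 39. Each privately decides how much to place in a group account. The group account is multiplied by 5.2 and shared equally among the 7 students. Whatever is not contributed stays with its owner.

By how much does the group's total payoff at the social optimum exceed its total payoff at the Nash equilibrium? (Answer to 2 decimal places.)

The private return per contributed unit is 5.2/7 = 0.7429 < 1 for every player regardless of endowment, so the Nash equilibrium is zero contribution and the group total is Σ E_j = 14 + 41 + 57 + 8 + 23 + 57 + 39 = 239.
Each contributed unit returns 5.200 to the group, so the social optimum is full contribution by everyone: group total = 5.200 × 239 = 1242.80.
Efficiency loss = (5.200 − 1) × 239 = 1003.80.

1003.80 points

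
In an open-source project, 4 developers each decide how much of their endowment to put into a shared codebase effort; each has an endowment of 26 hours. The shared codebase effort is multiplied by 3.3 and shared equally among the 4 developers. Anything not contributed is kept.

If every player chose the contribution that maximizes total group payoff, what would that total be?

343.20 hours

Each contributed unit returns 3.300 to the group as a whole (0.8250 to each of 4 players), which exceeds 1, so the social optimum is full contribution: group total = 3.300 × 104 = 343.20.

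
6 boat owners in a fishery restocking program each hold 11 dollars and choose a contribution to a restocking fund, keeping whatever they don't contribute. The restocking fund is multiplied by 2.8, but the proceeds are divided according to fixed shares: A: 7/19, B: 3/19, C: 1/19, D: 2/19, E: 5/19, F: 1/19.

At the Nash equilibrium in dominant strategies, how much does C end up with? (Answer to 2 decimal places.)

Player j's private return per contributed unit is 2.8 × (j's share). Contributing is weakly dominant for j when that share is at least 1/2.8 = 0.3571, and contributing 0 is dominant otherwise.
The only share above 0.3571 is A's 7/19, contributing 11; the remaining 5 contribute 0. Total contributed: 11.
C keeps 11 and receives 2.8 × 11 × 1/19 = 1.62 from the restocking fund, for a payoff of 12.62.

12.62 dollars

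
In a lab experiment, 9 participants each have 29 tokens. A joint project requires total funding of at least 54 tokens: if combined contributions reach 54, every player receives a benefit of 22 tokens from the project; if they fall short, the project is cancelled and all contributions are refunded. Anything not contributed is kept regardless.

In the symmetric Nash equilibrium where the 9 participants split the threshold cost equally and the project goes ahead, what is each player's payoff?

45 tokens

Equal share of the threshold: 54/9 = 6.
At this profile no one gains by cutting their contribution: any cut drops the total below 54, the project is cancelled, contributions are refunded, and the deviator ends with 29, which is less than 29 − 6 + 22 = 45. Contributing more than 6 just wastes the excess. So contributing exactly 6 is a best response.
Each player's payoff: 29 − 6 + 22 = 45.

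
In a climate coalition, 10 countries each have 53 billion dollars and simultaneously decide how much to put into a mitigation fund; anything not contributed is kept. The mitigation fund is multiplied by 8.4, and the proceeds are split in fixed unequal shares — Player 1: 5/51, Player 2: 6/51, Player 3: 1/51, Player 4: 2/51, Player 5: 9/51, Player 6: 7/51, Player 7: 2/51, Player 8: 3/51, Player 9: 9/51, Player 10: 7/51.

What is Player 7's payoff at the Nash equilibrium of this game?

122.84 billion dollars

Player j's private return per contributed unit is 8.4 × (j's share). Contributing is weakly dominant for j when that share is at least 1/8.4 = 0.1190, and contributing 0 is dominant otherwise.
Player 5, Player 6, Player 9 and Player 10 are above the threshold, contributing 53 each; the remaining 6 contribute 0. Total contributed: 212.
Player 7 keeps 53 and receives 8.4 × 212 × 2/51 = 69.84 from the mitigation fund, for a payoff of 122.84.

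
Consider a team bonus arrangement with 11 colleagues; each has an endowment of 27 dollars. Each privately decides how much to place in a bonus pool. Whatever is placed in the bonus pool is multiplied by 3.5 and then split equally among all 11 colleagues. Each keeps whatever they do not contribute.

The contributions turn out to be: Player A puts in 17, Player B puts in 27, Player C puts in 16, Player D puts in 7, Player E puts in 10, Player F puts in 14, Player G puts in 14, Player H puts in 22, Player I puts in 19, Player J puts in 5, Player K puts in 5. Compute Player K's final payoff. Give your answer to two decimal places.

Total contributed: 17 + 27 + 16 + 7 + 10 + 14 + 14 + 22 + 19 + 5 + 5 = 156.
Each receives 3.5 × 156 / 11 = 49.64 from the bonus pool.
Player K keeps 27 − 5 = 22, so Player K's payoff is 22 + 49.64 = 71.64.

71.64 dollars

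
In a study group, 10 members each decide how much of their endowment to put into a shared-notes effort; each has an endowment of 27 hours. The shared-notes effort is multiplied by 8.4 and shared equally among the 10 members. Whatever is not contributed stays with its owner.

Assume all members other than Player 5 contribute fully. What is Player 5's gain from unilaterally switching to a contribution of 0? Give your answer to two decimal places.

Switching from a contribution of 27 to 0 lets Player 5 keep an extra 27 hours, but lowers the shared-notes effort by 27, which costs Player 5 their own share of that drop: 8.4/10 × 27 = 22.68.
Net gain = 27 − 22.68 = 4.32. The private return per contributed unit (0.8400) is below 1, so free-riding is indeed the best response regardless of what the others do.

4.32 hours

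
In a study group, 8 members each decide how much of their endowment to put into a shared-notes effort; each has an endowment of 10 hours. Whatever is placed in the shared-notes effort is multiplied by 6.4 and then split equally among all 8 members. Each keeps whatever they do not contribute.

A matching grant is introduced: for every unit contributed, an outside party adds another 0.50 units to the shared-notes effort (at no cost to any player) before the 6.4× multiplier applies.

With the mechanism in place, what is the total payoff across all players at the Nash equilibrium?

Under the mechanism each unit contributed yields 6.4 × 1.50 / 8 = 1.2000 back to its contributor per unit of net cost, which exceeds 1, making full contribution the dominant choice for everyone.
So the Nash equilibrium is full contribution by all 8; the group earns 6.4 × 1.50 × 80 = 768.00.

768.00 hours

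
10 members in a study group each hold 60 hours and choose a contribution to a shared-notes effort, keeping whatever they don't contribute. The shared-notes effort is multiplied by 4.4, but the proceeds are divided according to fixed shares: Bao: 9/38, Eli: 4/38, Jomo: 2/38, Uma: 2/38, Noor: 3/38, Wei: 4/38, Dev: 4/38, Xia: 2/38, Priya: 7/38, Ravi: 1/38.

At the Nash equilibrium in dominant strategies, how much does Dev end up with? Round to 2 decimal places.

For player j, contributing a unit is worthwhile iff 4.4 × (j's share) ≥ 1, i.e. iff j's share is at least 0.2273.
Bao alone (share 9/38) is above the threshold, contributing 60; the remaining 9 contribute 0. Total contributed: 60.
Dev keeps 60 and receives 4.4 × 60 × 4/38 = 27.79 from the shared-notes effort, for a payoff of 87.79.

87.79 hours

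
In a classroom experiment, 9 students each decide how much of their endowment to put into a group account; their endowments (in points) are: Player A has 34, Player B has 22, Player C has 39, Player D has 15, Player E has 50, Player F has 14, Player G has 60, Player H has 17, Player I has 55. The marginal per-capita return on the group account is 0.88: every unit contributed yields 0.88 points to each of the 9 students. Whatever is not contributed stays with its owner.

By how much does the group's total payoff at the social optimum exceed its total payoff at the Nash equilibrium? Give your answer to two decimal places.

2117.52 points

The private return per contributed unit is 0.88 < 1 for everyone, so the Nash equilibrium is zero contribution and the group total is Σ E_j = 34 + 22 + 39 + 15 + 50 + 14 + 60 + 17 + 55 = 306.
Each contributed unit returns 7.920 to the group, so the social optimum is full contribution by everyone: group total = 7.920 × 306 = 2423.52.
Efficiency loss = (7.920 − 1) × 306 = 2117.52.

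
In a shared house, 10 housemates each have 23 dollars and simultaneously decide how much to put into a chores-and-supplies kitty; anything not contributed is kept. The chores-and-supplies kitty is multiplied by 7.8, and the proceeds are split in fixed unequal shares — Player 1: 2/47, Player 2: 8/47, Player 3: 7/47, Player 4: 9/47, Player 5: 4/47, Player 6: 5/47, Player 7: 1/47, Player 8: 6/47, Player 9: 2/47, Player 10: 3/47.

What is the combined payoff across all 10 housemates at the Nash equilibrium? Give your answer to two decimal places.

For player j, contributing a unit is worthwhile iff 7.8 × (j's share) ≥ 1, i.e. iff j's share is at least 0.1282.
Player 2, Player 3 and Player 4 are above the threshold, contributing 23 each; the remaining 7 contribute 0. Total contributed: 69.
The chores-and-supplies kitty pays out 7.8 × 69 = 538.20 in total (split across the unequal shares, but the aggregate is all that matters for the group sum).
The 7 free-riders keep 23 each, adding 161. Group total = 161 + 538.20 = 699.20.

699.20 dollars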